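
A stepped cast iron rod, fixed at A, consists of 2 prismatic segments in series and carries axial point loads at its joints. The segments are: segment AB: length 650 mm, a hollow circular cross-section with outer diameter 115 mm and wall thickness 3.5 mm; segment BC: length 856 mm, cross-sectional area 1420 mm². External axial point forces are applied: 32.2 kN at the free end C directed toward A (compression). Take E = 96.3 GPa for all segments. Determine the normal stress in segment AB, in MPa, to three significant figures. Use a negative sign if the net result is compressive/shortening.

-26.3 MPa

Internal axial forces (sectioning from the free end, tension +): N_BC = -32.2 kN, N_AB = -32.2 kN.
A_AB = 1226 mm².
σ_AB = N_AB/A_AB = -32200/1226 = -26.26 MPa.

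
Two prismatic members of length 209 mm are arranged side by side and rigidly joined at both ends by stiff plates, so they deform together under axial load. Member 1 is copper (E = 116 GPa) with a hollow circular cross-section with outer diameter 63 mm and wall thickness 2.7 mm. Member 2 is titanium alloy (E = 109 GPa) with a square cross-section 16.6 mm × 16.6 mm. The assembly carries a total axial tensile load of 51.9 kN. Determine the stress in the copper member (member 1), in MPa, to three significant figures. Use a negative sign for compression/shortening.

A_1 = 511.5 mm².
A_2 = 275.6 mm².
Equal strain + equilibrium ⇒ each member carries load in proportion to AE: A₁E₁ = 59330000 N, A₂E₂ = 30040000 N, ΣAE = 89370000 N.
σ₁ = P·E₁/ΣAE = 51900·116000/89370000 = 67.37 MPa.

67.4 MPa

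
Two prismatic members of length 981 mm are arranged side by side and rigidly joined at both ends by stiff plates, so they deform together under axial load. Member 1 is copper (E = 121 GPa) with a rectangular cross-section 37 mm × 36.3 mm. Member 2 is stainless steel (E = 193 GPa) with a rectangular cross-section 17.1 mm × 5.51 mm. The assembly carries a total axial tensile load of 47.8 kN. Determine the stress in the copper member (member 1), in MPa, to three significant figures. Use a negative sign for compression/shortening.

32.0 MPa

A_1 = 1343 mm².
A_2 = 94.22 mm².
Equal strain + equilibrium ⇒ each member carries load in proportion to AE: A₁E₁ = 162500000 N, A₂E₂ = 18180000 N, ΣAE = 180700000 N.
σ₁ = P·E₁/ΣAE = 47800·121000/180700000 = 32.01 MPa.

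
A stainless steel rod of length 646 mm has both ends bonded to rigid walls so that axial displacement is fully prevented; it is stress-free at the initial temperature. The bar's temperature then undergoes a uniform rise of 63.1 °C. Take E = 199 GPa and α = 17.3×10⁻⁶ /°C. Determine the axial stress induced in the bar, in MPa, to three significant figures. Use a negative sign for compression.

Free thermal expansion αLΔT = 17.3e-6 · 646 · 63.1 = 0.7052 mm.
The walls impose strain ε = −(0.7052)/646 = -1.0916e-03; σ = Eε = 199000 · -1.0916e-03 = -217.2 MPa.

-217 MPa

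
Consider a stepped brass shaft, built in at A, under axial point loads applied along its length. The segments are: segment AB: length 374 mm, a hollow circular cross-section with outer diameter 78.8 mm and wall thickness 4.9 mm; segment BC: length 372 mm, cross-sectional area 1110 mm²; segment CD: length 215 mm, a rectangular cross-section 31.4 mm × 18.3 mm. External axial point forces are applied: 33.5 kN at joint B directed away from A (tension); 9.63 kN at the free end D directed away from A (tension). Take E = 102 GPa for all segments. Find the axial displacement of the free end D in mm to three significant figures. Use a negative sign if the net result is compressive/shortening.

0.206 mm

Internal axial forces (sectioning from the free end, tension +): N_CD = 9.63 kN, N_BC = 9.63 kN, N_AB = 43.13 kN.
A_AB = 1138 mm².
A_CD = 574.6 mm².
δ_AB = 43130·374/(1138·102000) = 0.139 mm
δ_BC = 9630·372/(1110·102000) = 0.03164 mm
δ_CD = 9630·215/(574.6·102000) = 0.03533 mm
δ = Σδ_i = 0.206 mm.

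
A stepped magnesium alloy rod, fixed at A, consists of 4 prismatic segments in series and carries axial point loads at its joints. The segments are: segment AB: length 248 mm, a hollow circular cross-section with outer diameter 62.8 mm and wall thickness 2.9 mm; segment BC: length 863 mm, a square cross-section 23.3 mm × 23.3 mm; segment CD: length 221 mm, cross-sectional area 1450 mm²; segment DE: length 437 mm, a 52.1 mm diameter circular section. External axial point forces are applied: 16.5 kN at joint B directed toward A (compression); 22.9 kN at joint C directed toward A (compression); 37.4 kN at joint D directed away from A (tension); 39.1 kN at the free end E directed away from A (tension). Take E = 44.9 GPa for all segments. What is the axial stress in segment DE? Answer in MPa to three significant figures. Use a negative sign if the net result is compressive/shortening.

Internal axial forces (sectioning from the free end, tension +): N_DE = 39.1 kN, N_CD = 76.5 kN, N_BC = 53.6 kN, N_AB = 37.1 kN.
A_DE = 2132 mm².
σ_DE = N_DE/A_DE = 39100/2132 = 18.34 MPa.

18.3 MPa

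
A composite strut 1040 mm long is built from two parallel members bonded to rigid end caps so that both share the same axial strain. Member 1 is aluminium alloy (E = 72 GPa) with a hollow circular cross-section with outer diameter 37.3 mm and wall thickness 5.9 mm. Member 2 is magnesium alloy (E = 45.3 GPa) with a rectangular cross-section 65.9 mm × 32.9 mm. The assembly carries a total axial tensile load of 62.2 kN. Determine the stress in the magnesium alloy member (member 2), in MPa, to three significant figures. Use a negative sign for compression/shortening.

A_1 = 582 mm².
A_2 = 2168 mm².
Equal strain + equilibrium ⇒ each member carries load in proportion to AE: A₁E₁ = 41900000 N, A₂E₂ = 98220000 N, ΣAE = 140100000 N.
σ₂ = P·E₂/ΣAE = 62200·45300/140100000 = 20.11 MPa.

20.1 MPa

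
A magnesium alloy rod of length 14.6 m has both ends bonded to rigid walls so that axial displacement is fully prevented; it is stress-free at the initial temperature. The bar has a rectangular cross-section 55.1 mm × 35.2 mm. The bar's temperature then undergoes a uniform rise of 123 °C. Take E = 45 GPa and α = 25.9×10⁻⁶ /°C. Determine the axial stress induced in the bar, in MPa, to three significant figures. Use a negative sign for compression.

Free thermal expansion αLΔT = 25.9e-6 · 14600 · 123 = 46.51 mm.
The walls impose strain ε = −(46.51)/14600 = -3.1857e-03; σ = Eε = 45000 · -3.1857e-03 = -143.4 MPa.

-143 MPa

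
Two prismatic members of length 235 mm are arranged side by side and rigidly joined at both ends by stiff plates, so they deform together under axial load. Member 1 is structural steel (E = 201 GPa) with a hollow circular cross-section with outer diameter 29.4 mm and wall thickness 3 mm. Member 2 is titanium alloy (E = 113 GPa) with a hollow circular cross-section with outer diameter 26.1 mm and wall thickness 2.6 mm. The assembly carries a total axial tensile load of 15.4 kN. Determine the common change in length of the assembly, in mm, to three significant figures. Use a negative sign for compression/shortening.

0.0505 mm

A_1 = 248.8 mm².
A_2 = 192 mm².
Equal strain + equilibrium ⇒ each member carries load in proportion to AE: A₁E₁ = 50010000 N, A₂E₂ = 21690000 N, ΣAE = 71700000 N.
δ = PL/ΣAE = 15400·235/71700000 = 0.05047 mm.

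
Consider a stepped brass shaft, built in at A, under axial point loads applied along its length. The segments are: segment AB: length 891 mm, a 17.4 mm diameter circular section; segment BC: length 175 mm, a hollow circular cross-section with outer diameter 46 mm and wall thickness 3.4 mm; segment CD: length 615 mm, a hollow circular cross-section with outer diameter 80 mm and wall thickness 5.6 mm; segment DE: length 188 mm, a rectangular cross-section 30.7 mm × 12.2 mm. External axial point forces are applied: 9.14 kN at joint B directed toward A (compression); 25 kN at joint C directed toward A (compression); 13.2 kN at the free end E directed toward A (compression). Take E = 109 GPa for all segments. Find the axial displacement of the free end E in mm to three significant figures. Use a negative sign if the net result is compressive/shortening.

-1.88 mm

Internal axial forces (sectioning from the free end, tension +): N_DE = -13.2 kN, N_CD = -13.2 kN, N_BC = -38.2 kN, N_AB = -47.34 kN.
A_AB = 237.8 mm².
A_BC = 455 mm².
A_CD = 1309 mm².
A_DE = 374.5 mm².
δ_AB = -47340·891/(237.8·109000) = -1.627 mm
δ_BC = -38200·175/(455·109000) = -0.1348 mm
δ_CD = -13200·615/(1309·109000) = -0.0569 mm
δ_DE = -13200·188/(374.5·109000) = -0.06079 mm
δ = Σδ_i = -1.88 mm.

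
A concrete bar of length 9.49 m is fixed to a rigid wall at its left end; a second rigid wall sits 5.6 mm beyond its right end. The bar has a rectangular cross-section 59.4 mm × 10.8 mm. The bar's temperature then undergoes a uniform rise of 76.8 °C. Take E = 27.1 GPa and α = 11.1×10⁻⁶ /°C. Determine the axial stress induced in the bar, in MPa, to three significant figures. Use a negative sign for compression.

-7.11 MPa

Free thermal expansion αLΔT = 11.1e-6 · 9490 · 76.8 = 8.09 mm.
The walls engage after the gap closes; constrained expansion = 8.09 − 5.6 = 2.49 mm.
The walls impose strain ε = −(2.49)/9490 = -2.6239e-04; σ = Eε = 27100 · -2.6239e-04 = -7.111 MPa.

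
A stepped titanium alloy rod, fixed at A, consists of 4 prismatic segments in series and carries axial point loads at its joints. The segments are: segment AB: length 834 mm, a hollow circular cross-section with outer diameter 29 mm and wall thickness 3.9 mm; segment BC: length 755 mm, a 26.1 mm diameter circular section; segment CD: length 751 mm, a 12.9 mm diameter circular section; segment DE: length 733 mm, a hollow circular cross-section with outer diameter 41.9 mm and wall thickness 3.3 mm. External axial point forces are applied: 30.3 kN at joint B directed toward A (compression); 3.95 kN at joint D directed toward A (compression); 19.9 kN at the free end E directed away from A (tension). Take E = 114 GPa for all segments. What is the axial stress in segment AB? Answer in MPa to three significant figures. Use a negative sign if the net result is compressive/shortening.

-46.7 MPa

Internal axial forces (sectioning from the free end, tension +): N_DE = 19.9 kN, N_CD = 15.95 kN, N_BC = 15.95 kN, N_AB = -14.35 kN.
A_AB = 307.5 mm².
σ_AB = N_AB/A_AB = -14350/307.5 = -46.66 MPa.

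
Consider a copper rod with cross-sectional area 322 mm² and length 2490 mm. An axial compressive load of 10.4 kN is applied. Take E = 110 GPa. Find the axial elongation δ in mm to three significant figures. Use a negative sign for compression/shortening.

-0.731 mm

δ_mech = NL/(AE) = -10400·2490/(322·110000) = -0.7311 mm.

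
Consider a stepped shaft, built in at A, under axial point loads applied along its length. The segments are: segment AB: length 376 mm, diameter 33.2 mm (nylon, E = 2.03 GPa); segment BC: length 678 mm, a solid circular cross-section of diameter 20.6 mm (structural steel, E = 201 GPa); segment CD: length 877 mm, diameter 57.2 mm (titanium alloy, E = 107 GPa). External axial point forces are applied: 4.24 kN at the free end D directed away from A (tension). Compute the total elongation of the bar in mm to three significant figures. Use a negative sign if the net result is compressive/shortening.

0.964 mm

Internal axial forces (sectioning from the free end, tension +): N_CD = 4.24 kN, N_BC = 4.24 kN, N_AB = 4.24 kN.
A_AB = 865.7 mm².
A_BC = 333.3 mm².
A_CD = 2570 mm².
δ_AB = 4240·376/(865.7·2030) = 0.9072 mm
δ_BC = 4240·678/(333.3·201000) = 0.04291 mm
δ_CD = 4240·877/(2570·107000) = 0.01352 mm
δ = Σδ_i = 0.9636 mm.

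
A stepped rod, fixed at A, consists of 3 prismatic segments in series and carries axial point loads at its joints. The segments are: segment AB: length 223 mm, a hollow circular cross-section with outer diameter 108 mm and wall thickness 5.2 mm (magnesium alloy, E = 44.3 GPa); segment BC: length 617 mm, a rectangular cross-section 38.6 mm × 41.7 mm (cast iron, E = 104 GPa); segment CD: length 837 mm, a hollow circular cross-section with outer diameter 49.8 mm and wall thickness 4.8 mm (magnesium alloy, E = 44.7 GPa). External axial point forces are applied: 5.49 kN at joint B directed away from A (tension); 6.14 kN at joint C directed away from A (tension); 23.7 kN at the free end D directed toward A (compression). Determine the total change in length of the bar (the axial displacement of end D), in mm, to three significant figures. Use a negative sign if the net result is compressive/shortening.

-0.755 mm

Internal axial forces (sectioning from the free end, tension +): N_CD = -23.7 kN, N_BC = -17.56 kN, N_AB = -12.07 kN.
A_AB = 1679 mm².
A_BC = 1610 mm².
A_CD = 678.6 mm².
δ_AB = -12070·223/(1679·44300) = -0.03618 mm
δ_BC = -17560·617/(1610·104000) = -0.06472 mm
δ_CD = -23700·837/(678.6·44700) = -0.654 mm
δ = Σδ_i = -0.7549 mm.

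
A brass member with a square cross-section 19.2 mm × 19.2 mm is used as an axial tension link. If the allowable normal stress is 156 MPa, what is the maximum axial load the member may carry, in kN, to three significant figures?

A = 368.6 mm².
P_max = σ_allow · A = 156 · 368.6 = 57510 N = 57.51 kN.

57.5 kN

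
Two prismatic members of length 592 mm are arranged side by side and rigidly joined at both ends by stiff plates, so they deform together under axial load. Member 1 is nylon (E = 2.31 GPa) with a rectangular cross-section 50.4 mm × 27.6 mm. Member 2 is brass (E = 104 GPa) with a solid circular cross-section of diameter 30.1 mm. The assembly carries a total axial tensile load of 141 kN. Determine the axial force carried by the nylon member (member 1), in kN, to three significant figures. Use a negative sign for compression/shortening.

A_1 = 1391 mm².
A_2 = 711.6 mm².
Equal strain + equilibrium ⇒ each member carries load in proportion to AE: A₁E₁ = 3213000 N, A₂E₂ = 74000000 N, ΣAE = 77220000 N.
F₁ = P·A₁E₁/ΣAE = 141000·3213000/77220000 = 5868 N.

5.87 kN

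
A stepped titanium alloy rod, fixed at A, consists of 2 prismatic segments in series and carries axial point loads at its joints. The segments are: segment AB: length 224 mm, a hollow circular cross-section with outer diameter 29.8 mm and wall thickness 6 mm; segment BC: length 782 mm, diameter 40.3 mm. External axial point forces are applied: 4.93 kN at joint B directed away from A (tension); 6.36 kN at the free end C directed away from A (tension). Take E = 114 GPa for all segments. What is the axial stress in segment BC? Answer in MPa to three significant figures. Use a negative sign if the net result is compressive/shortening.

4.99 MPa

Internal axial forces (sectioning from the free end, tension +): N_BC = 6.36 kN, N_AB = 11.29 kN.
A_BC = 1276 mm².
σ_BC = N_BC/A_BC = 6360/1276 = 4.986 MPa.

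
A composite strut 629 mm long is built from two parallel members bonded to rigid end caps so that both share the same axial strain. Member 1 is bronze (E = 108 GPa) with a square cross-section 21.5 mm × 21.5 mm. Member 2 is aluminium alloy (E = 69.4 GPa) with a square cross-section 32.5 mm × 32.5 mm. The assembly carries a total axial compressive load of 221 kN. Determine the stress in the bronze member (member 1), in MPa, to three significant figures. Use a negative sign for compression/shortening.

A_1 = 462.2 mm².
A_2 = 1056 mm².
Equal strain + equilibrium ⇒ each member carries load in proportion to AE: A₁E₁ = 49920000 N, A₂E₂ = 73300000 N, ΣAE = 123200000 N.
σ₁ = P·E₁/ΣAE = -221000·108000/123200000 = -193.7 MPa.

-194 MPa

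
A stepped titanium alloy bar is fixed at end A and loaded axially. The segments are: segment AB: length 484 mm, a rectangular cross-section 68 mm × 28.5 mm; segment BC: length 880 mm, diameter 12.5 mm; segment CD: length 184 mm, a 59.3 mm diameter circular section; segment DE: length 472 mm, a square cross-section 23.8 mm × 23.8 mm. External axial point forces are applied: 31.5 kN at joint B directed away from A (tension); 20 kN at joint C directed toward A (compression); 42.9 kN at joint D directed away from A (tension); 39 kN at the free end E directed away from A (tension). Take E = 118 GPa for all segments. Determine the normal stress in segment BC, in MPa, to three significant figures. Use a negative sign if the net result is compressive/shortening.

504 MPa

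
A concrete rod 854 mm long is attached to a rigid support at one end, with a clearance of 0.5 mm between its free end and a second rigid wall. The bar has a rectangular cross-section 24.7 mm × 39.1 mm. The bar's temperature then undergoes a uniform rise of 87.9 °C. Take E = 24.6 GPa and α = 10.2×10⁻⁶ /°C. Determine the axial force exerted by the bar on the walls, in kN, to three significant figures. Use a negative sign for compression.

Free thermal expansion αLΔT = 10.2e-6 · 854 · 87.9 = 0.7657 mm.
The walls engage after the gap closes; constrained expansion = 0.7657 − 0.5 = 0.2657 mm.
The walls impose strain ε = −(0.2657)/854 = -3.1110e-04; σ = Eε = 24600 · -3.1110e-04 = -7.653 MPa.
Wall reaction R = σ·A = -7.653·965.8 = -7391 N = -7.391 kN.

-7.39 kN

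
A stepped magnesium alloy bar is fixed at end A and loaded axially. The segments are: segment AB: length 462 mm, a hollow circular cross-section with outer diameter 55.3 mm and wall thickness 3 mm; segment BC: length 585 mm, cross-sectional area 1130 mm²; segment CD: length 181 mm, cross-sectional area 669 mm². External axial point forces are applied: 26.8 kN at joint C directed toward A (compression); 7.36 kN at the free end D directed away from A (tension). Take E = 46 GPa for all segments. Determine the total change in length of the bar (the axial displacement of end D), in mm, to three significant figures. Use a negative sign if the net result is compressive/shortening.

Internal axial forces (sectioning from the free end, tension +): N_CD = 7.36 kN, N_BC = -19.44 kN, N_AB = -19.44 kN.
A_AB = 492.9 mm².
δ_AB = -19440·462/(492.9·46000) = -0.3961 mm
δ_BC = -19440·585/(1130·46000) = -0.2188 mm
δ_CD = 7360·181/(669·46000) = 0.04329 mm
δ = Σδ_i = -0.5716 mm.

-0.572 mm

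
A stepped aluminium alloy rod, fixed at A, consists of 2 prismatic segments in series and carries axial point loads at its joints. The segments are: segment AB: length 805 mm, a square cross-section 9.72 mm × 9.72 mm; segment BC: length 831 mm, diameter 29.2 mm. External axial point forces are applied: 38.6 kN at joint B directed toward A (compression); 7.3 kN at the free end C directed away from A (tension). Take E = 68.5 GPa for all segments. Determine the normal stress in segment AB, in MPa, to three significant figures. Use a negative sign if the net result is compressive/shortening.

Internal axial forces (sectioning from the free end, tension +): N_BC = 7.3 kN, N_AB = -31.3 kN.
A_AB = 94.48 mm².
σ_AB = N_AB/A_AB = -31300/94.48 = -331.3 MPa.

-331 MPa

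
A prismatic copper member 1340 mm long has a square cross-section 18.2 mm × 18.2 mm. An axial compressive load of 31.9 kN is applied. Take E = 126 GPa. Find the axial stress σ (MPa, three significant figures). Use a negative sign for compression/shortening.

A = 331.2 mm².
σ = N/A = -31900/331.2 = -96.3 MPa.

-96.3 MPa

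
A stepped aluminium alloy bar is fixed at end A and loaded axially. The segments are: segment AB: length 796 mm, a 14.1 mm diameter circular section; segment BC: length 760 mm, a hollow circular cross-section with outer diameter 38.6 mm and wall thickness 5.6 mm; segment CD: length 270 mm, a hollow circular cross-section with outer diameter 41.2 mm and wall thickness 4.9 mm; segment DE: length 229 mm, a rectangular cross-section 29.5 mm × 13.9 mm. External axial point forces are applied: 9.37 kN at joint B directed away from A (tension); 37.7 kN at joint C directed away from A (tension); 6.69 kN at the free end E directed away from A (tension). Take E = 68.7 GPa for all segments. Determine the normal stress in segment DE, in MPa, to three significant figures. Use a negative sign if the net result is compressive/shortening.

16.3 MPa

Internal axial forces (sectioning from the free end, tension +): N_DE = 6.69 kN, N_CD = 6.69 kN, N_BC = 44.39 kN, N_AB = 53.76 kN.
A_DE = 410.1 mm².
σ_DE = N_DE/A_DE = 6690/410.1 = 16.32 MPa.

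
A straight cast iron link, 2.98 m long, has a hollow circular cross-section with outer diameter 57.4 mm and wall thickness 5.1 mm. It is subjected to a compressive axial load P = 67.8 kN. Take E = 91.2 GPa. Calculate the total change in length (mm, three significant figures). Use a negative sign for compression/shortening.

A = 838 mm².
δ_mech = NL/(AE) = -67800·2980/(838·91200) = -2.644 mm.

-2.64 mm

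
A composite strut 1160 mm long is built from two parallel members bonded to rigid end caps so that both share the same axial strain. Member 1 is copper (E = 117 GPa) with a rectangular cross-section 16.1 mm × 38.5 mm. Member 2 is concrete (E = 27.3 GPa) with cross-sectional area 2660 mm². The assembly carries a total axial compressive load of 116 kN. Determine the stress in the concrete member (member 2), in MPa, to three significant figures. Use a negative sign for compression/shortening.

A_1 = 619.9 mm².
Equal strain + equilibrium ⇒ each member carries load in proportion to AE: A₁E₁ = 72520000 N, A₂E₂ = 72620000 N, ΣAE = 145100000 N.
σ₂ = P·E₂/ΣAE = -116000·27300/145100000 = -21.82 MPa.

-21.8 MPa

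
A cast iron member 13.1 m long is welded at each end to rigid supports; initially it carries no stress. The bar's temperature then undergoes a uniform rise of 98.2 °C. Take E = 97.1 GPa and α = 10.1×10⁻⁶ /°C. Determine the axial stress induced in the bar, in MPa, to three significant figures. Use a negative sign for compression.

Free thermal expansion αLΔT = 10.1e-6 · 13100 · 98.2 = 12.99 mm.
The walls impose strain ε = −(12.99)/13100 = -9.9182e-04; σ = Eε = 97100 · -9.9182e-04 = -96.31 MPa.

-96.3 MPa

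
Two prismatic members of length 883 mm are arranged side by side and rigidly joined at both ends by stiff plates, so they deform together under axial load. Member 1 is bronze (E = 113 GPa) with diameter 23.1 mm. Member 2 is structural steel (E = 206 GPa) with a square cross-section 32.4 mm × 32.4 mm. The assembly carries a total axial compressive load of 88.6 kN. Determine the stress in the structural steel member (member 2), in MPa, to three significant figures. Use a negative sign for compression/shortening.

A_1 = 419.1 mm².
A_2 = 1050 mm².
Equal strain + equilibrium ⇒ each member carries load in proportion to AE: A₁E₁ = 47360000 N, A₂E₂ = 216300000 N, ΣAE = 263600000 N.
σ₂ = P·E₂/ΣAE = -88600·206000/263600000 = -69.24 MPa.

-69.2 MPa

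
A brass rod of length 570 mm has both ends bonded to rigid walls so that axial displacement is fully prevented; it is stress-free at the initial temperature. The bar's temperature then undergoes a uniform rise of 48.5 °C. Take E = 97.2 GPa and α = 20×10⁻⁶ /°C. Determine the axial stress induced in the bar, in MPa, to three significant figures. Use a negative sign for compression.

Free thermal expansion αLΔT = 20e-6 · 570 · 48.5 = 0.5529 mm.
The walls impose strain ε = −(0.5529)/570 = -9.7000e-04; σ = Eε = 97200 · -9.7000e-04 = -94.28 MPa.

-94.3 MPa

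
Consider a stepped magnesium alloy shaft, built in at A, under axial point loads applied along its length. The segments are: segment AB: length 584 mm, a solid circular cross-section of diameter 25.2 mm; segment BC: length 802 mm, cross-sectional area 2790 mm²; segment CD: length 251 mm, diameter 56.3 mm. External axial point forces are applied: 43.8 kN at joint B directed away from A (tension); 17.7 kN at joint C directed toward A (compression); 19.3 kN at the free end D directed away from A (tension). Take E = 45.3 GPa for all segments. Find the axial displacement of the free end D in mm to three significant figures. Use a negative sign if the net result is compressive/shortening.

Internal axial forces (sectioning from the free end, tension +): N_CD = 19.3 kN, N_BC = 1.6 kN, N_AB = 45.4 kN.
A_AB = 498.8 mm².
A_CD = 2489 mm².
δ_AB = 45400·584/(498.8·45300) = 1.173 mm
δ_BC = 1600·802/(2790·45300) = 0.01015 mm
δ_CD = 19300·251/(2489·45300) = 0.04296 mm
δ = Σδ_i = 1.227 mm.

1.23 mm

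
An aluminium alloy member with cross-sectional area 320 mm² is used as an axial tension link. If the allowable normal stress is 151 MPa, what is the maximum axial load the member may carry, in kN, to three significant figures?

48.3 kN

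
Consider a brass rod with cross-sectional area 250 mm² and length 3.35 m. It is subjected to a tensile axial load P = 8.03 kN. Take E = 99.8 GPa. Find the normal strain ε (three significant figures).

σ = N/A = 32.12 MPa; ε = σ/E = 32.12/99800 = 3.218e-04.

3.22e-04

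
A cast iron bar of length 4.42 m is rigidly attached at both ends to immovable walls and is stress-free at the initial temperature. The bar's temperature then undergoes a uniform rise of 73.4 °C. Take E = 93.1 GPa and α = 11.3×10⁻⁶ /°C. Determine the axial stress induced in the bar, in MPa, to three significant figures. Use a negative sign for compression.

Free thermal expansion αLΔT = 11.3e-6 · 4420 · 73.4 = 3.666 mm.
The walls impose strain ε = −(3.666)/4420 = -8.2942e-04; σ = Eε = 93100 · -8.2942e-04 = -77.22 MPa.

-77.2 MPa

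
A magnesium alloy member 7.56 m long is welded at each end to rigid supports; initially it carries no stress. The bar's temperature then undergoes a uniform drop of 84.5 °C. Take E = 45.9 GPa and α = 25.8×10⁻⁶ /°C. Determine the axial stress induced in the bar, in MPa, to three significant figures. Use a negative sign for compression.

100 MPa

Free thermal expansion αLΔT = 25.8e-6 · 7560 · -84.5 = -16.48 mm.
The walls impose strain ε = −(-16.48)/7560 = 2.1801e-03; σ = Eε = 45900 · 2.1801e-03 = 100.1 MPa.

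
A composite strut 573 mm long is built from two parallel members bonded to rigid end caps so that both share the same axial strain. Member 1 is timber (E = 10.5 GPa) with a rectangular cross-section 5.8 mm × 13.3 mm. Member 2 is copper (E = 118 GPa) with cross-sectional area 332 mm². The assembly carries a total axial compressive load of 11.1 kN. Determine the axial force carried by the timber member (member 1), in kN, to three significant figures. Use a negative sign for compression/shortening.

A_1 = 77.14 mm².
Equal strain + equilibrium ⇒ each member carries load in proportion to AE: A₁E₁ = 810000 N, A₂E₂ = 39180000 N, ΣAE = 39990000 N.
F₁ = P·A₁E₁/ΣAE = -11100·810000/39990000 = -224.8 N.

-0.225 kN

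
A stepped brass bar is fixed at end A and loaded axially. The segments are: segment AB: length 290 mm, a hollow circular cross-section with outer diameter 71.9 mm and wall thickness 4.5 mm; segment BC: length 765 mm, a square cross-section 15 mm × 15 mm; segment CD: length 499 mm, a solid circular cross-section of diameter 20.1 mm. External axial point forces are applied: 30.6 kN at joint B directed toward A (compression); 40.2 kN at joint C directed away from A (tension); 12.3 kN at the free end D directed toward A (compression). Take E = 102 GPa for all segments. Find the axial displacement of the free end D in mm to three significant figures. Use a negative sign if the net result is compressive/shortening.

Internal axial forces (sectioning from the free end, tension +): N_CD = -12.3 kN, N_BC = 27.9 kN, N_AB = -2.7 kN.
A_AB = 952.8 mm².
A_BC = 225 mm².
A_CD = 317.3 mm².
δ_AB = -2700·290/(952.8·102000) = -0.008056 mm
δ_BC = 27900·765/(225·102000) = 0.93 mm
δ_CD = -12300·499/(317.3·102000) = -0.1896 mm
δ = Σδ_i = 0.7323 mm.

0.732 mm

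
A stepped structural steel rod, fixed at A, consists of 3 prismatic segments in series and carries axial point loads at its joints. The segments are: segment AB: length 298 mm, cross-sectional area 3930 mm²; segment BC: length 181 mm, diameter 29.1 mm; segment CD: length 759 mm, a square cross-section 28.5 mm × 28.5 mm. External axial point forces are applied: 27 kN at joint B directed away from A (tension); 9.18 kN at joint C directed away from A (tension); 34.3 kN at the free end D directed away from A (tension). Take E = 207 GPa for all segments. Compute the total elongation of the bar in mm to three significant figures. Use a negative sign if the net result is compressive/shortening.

Internal axial forces (sectioning from the free end, tension +): N_CD = 34.3 kN, N_BC = 43.48 kN, N_AB = 70.48 kN.
A_BC = 665.1 mm².
A_CD = 812.2 mm².
δ_AB = 70480·298/(3930·207000) = 0.02582 mm
δ_BC = 43480·181/(665.1·207000) = 0.05716 mm
δ_CD = 34300·759/(812.2·207000) = 0.1548 mm
δ = Σδ_i = 0.2378 mm.

0.238 mm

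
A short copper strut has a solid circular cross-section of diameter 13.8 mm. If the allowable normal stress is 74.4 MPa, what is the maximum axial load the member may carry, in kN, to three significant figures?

A = 149.6 mm².
P_max = σ_allow · A = 74.4 · 149.6 = 11130 N = 11.13 kN.

11.1 kN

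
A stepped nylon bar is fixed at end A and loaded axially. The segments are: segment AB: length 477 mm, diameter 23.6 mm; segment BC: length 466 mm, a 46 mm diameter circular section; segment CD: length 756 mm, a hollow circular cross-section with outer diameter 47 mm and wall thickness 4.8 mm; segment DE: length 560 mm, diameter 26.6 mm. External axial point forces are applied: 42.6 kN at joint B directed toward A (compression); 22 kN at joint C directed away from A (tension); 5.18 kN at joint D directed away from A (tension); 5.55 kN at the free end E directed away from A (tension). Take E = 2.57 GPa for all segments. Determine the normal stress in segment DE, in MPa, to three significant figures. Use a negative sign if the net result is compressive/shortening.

9.99 MPa

Internal axial forces (sectioning from the free end, tension +): N_DE = 5.55 kN, N_CD = 10.73 kN, N_BC = 32.73 kN, N_AB = -9.87 kN.
A_DE = 555.7 mm².
σ_DE = N_DE/A_DE = 5550/555.7 = 9.987 MPa.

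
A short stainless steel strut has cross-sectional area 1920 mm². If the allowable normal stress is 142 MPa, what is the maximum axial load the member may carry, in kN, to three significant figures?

P_max = σ_allow · A = 142 · 1920 = 272600 N = 272.6 kN.

273 kN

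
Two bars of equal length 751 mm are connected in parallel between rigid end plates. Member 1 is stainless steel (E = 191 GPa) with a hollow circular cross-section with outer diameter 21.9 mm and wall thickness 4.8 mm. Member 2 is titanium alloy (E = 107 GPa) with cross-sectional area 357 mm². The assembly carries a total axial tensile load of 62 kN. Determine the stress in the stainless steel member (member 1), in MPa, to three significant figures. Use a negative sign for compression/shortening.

135 MPa

A_1 = 257.9 mm².
Equal strain + equilibrium ⇒ each member carries load in proportion to AE: A₁E₁ = 49250000 N, A₂E₂ = 38200000 N, ΣAE = 87450000 N.
σ₁ = P·E₁/ΣAE = 62000·191000/87450000 = 135.4 MPa.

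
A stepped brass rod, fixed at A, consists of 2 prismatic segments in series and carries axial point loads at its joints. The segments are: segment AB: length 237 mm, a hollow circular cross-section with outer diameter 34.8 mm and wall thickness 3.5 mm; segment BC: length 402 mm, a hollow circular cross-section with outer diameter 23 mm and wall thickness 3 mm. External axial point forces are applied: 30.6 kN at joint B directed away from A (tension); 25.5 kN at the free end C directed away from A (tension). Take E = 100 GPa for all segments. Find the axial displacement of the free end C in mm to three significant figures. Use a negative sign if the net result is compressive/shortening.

0.930 mm

Internal axial forces (sectioning from the free end, tension +): N_BC = 25.5 kN, N_AB = 56.1 kN.
A_AB = 344.2 mm².
A_BC = 188.5 mm².
δ_AB = 56100·237/(344.2·100000) = 0.3863 mm
δ_BC = 25500·402/(188.5·100000) = 0.5438 mm
δ = Σδ_i = 0.9302 mm.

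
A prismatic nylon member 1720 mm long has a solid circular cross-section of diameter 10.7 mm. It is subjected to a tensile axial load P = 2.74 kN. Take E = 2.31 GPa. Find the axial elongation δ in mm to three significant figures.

A = 89.92 mm².
δ_mech = NL/(AE) = 2740·1720/(89.92·2310) = 22.69 mm.

22.7 mm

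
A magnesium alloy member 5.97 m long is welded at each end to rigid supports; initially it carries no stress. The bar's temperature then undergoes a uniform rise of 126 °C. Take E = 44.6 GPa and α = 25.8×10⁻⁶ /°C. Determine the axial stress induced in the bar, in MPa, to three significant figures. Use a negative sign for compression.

-145 MPa

Free thermal expansion αLΔT = 25.8e-6 · 5970 · 126 = 19.41 mm.
The walls impose strain ε = −(19.41)/5970 = -3.2508e-03; σ = Eε = 44600 · -3.2508e-03 = -145 MPa.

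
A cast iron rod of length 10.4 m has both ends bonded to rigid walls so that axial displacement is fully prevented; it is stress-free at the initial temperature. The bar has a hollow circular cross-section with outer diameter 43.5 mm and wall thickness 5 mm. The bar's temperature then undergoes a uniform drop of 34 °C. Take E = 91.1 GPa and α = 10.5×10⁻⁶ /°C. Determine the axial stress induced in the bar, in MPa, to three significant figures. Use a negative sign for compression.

Free thermal expansion αLΔT = 10.5e-6 · 10400 · -34 = -3.713 mm.
The walls impose strain ε = −(-3.713)/10400 = 3.5700e-04; σ = Eε = 91100 · 3.5700e-04 = 32.52 MPa.

32.5 MPa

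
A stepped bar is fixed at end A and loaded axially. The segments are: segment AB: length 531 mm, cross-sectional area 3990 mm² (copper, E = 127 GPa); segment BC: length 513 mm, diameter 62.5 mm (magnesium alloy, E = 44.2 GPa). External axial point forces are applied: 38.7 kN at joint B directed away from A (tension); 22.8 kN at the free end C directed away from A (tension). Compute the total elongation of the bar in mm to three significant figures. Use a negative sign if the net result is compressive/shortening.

0.151 mm

Internal axial forces (sectioning from the free end, tension +): N_BC = 22.8 kN, N_AB = 61.5 kN.
A_BC = 3068 mm².
δ_AB = 61500·531/(3990·127000) = 0.06445 mm
δ_BC = 22800·513/(3068·44200) = 0.08625 mm
δ = Σδ_i = 0.1507 mm.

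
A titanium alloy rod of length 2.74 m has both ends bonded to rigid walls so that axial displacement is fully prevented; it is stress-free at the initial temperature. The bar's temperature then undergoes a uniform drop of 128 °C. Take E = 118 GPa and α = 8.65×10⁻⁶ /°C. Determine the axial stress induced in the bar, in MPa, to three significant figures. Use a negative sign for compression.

Free thermal expansion αLΔT = 8.65e-6 · 2740 · -128 = -3.034 mm.
The walls impose strain ε = −(-3.034)/2740 = 1.1072e-03; σ = Eε = 118000 · 1.1072e-03 = 130.6 MPa.

131 MPa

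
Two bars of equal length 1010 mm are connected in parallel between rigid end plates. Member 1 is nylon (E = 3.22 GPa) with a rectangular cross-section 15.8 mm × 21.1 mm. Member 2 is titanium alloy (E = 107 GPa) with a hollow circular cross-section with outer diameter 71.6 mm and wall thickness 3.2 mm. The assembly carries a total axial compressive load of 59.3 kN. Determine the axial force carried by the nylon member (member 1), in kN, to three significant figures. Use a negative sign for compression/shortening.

-0.853 kN

A_1 = 333.4 mm².
A_2 = 687.6 mm².
Equal strain + equilibrium ⇒ each member carries load in proportion to AE: A₁E₁ = 1073000 N, A₂E₂ = 73580000 N, ΣAE = 74650000 N.
F₁ = P·A₁E₁/ΣAE = -59300·1073000/74650000 = -852.7 N.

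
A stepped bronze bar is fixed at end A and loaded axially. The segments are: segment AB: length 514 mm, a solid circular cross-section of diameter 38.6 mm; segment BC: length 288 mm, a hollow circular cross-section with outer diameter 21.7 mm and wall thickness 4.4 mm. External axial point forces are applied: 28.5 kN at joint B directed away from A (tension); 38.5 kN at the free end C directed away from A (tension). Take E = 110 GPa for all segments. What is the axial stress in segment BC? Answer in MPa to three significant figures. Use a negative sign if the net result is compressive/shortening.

161 MPa

Internal axial forces (sectioning from the free end, tension +): N_BC = 38.5 kN, N_AB = 67 kN.
A_BC = 239.1 mm².
σ_BC = N_BC/A_BC = 38500/239.1 = 161 MPa.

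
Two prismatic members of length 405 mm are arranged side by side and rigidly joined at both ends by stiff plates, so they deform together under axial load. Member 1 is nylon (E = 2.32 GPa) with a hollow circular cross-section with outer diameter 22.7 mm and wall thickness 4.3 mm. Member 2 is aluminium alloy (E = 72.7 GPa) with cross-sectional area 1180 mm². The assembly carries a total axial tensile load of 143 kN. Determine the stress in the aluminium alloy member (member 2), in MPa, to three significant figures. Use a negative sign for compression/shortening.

A_1 = 248.6 mm².
Equal strain + equilibrium ⇒ each member carries load in proportion to AE: A₁E₁ = 576700 N, A₂E₂ = 85790000 N, ΣAE = 86360000 N.
σ₂ = P·E₂/ΣAE = 143000·72700/86360000 = 120.4 MPa.

120 MPa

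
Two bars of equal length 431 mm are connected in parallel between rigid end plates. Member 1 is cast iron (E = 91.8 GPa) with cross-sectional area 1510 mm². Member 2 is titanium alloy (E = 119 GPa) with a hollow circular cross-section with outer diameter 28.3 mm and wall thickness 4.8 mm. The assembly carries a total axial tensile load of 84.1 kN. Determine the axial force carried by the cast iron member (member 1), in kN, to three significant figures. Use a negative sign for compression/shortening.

64.5 kN

A_2 = 354.4 mm².
Equal strain + equilibrium ⇒ each member carries load in proportion to AE: A₁E₁ = 138600000 N, A₂E₂ = 42170000 N, ΣAE = 180800000 N.
F₁ = P·A₁E₁/ΣAE = 84100·138600000/180800000 = 64480 N.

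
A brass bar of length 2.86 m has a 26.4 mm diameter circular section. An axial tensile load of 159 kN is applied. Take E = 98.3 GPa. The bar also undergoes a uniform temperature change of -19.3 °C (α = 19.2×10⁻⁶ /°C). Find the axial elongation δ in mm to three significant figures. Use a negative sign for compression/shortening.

7.39 mm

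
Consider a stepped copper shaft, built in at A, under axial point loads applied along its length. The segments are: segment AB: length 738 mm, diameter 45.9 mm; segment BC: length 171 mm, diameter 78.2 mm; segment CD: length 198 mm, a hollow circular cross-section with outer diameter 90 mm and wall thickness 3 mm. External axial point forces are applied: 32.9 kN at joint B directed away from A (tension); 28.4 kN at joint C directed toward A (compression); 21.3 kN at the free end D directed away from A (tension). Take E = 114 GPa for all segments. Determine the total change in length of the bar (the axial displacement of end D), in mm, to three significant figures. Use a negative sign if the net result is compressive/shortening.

Internal axial forces (sectioning from the free end, tension +): N_CD = 21.3 kN, N_BC = -7.1 kN, N_AB = 25.8 kN.
A_AB = 1655 mm².
A_BC = 4803 mm².
A_CD = 820 mm².
δ_AB = 25800·738/(1655·114000) = 0.1009 mm
δ_BC = -7100·171/(4803·114000) = -0.002217 mm
δ_CD = 21300·198/(820·114000) = 0.04512 mm
δ = Σδ_i = 0.1438 mm.

0.144 mm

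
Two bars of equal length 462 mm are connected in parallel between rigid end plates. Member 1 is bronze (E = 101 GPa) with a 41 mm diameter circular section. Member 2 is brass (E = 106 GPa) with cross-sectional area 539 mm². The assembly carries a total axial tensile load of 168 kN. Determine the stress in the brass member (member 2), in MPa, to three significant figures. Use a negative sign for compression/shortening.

93.5 MPa

A_1 = 1320 mm².
Equal strain + equilibrium ⇒ each member carries load in proportion to AE: A₁E₁ = 133300000 N, A₂E₂ = 57130000 N, ΣAE = 190500000 N.
σ₂ = P·E₂/ΣAE = 168000·106000/190500000 = 93.49 MPa.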